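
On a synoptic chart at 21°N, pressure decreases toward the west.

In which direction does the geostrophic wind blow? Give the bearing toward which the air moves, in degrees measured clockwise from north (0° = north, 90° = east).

000°

The pressure-gradient force points toward the west (bearing 270°).
Geostrophic balance: in the Northern Hemisphere the Coriolis force deflects motion to the right, so the geostrophic wind blows 90° to the right of the pressure-gradient force (low pressure on the left).
Rotating 270° by 90° clockwise gives 000° — the wind blows toward the north.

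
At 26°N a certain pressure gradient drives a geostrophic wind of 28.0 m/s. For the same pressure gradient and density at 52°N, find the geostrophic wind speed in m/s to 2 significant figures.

With the same pressure gradient and density, V_g ∝ 1/f ∝ 1/sin φ.
V₂ = V₁ · sin φ₁ / sin φ₂ = 28.0 × sin 26° / sin 52°
V₂ = 28.0 × 0.4384/0.7880 = 16 m/s

16 m/s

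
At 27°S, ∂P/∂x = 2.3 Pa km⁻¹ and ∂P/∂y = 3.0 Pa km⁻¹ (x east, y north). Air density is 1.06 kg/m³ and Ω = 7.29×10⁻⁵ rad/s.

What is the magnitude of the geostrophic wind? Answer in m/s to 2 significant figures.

54 m/s

Coriolis parameter at 27°S:
f = 2Ω sin φ = 2 × 7.29×10⁻⁵ × sin 27° = 6.62×10⁻⁵ s⁻¹
In the Southern Hemisphere f is negative: f = −6.62×10⁻⁵ s⁻¹.
Component geostrophic relations (x east, y north):
u_g = −(1/(fρ)) ∂P/∂y,  v_g = (1/(fρ)) ∂P/∂x
u_g = −(3.0×10⁻³)/(−6.62×10⁻⁵ × 1.06) = 42.8 m/s;  v_g = (2.3×10⁻³)/(−6.62×10⁻⁵ × 1.06) = −32.8 m/s
|V_g| = √(u_g² + v_g²) = 53.9 m/s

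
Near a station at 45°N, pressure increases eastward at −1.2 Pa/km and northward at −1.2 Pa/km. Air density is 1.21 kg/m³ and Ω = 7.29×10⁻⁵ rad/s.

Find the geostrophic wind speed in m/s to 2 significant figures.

14 m/s

Coriolis parameter at 45°N:
f = 2Ω sin φ = 2 × 7.29×10⁻⁵ × sin 45° = 1.03×10⁻⁴ s⁻¹
Component geostrophic relations (x east, y north):
u_g = −(1/(fρ)) ∂P/∂y,  v_g = (1/(fρ)) ∂P/∂x
u_g = −(−1.2×10⁻³)/(1.03×10⁻⁴ × 1.21) = 9.62 m/s;  v_g = (−1.2×10⁻³)/(1.03×10⁻⁴ × 1.21) = −9.62 m/s
|V_g| = √(u_g² + v_g²) = 13.6 m/s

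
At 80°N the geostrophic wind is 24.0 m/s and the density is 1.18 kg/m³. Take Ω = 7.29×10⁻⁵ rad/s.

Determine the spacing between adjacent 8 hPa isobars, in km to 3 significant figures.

197 km

Coriolis parameter at 80°N:
f = 2Ω sin φ = 2 × 7.29×10⁻⁵ × sin 80° = 1.44×10⁻⁴ s⁻¹
Geostrophic balance rearranged: |∂P/∂n| = f ρ V_g
|∂P/∂n| = 1.44×10⁻⁴ × 1.18 × 24.0 = 4.07×10⁻³ Pa/m
Isobar spacing: Δn = ΔP/|∂P/∂n| = 800 Pa / 4.07×10⁻³ Pa/m = 196738 m ≈ 197 km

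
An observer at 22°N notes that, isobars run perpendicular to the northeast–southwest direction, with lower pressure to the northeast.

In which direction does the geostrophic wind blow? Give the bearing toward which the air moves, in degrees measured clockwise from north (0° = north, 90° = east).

The pressure-gradient force points toward the northeast (bearing 045°).
Geostrophic balance: in the Northern Hemisphere the Coriolis force deflects motion to the right, so the geostrophic wind blows 90° to the right of the pressure-gradient force (low pressure on the left).
Rotating 045° by 90° clockwise gives 135° — the wind blows toward the southeast.

135°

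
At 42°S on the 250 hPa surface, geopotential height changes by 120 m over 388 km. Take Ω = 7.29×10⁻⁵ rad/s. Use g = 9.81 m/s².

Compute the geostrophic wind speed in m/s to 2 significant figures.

31 m/s

Coriolis parameter at 42°S:
f = 2Ω sin φ = 2 × 7.29×10⁻⁵ × sin 42° = 9.76×10⁻⁵ s⁻¹
Height gradient: |∂Z/∂n| = 120 m / 388000 m = 3.09×10⁻⁴
On a pressure surface, geostrophic balance gives V_g = (g/f)|∂Z/∂n|:
V_g = 9.81 × 3.09×10⁻⁴ / 9.76×10⁻⁵ = 31.1 m/s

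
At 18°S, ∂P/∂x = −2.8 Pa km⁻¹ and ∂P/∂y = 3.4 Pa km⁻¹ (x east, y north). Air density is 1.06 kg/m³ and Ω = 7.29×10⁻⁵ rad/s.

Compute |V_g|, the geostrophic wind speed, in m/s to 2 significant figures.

92 m/s

Coriolis parameter at 18°S:
f = 2Ω sin φ = 2 × 7.29×10⁻⁵ × sin 18° = 4.51×10⁻⁵ s⁻¹
In the Southern Hemisphere f is negative: f = −4.51×10⁻⁵ s⁻¹.
Component geostrophic relations (x east, y north):
u_g = −(1/(fρ)) ∂P/∂y,  v_g = (1/(fρ)) ∂P/∂x
u_g = −(3.4×10⁻³)/(−4.51×10⁻⁵ × 1.06) = 71.2 m/s;  v_g = (−2.8×10⁻³)/(−4.51×10⁻⁵ × 1.06) = 58.6 m/s
|V_g| = √(u_g² + v_g²) = 92.2 m/s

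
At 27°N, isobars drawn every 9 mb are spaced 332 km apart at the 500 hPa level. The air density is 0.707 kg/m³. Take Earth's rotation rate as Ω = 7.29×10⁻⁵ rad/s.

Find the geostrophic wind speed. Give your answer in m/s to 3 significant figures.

Coriolis parameter at 27°N:
f = 2Ω sin φ = 2 × 7.29×10⁻⁵ × sin 27° = 6.62×10⁻⁵ s⁻¹
Pressure gradient: |∂P/∂n| = 900 Pa / 332000 m = 2.71×10⁻³ Pa/m
Geostrophic balance (pressure-gradient force = Coriolis force):
V_g = (1/(fρ)) |∂P/∂n| = 2.71×10⁻³ / (6.62×10⁻⁵ × 0.707) = 57.9 m/s

57.9 m/s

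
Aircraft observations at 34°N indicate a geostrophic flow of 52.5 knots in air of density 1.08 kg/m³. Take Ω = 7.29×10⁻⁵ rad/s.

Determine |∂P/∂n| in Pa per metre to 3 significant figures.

2.38×10⁻³ Pa/m

Coriolis parameter at 34°N:
f = 2Ω sin φ = 2 × 7.29×10⁻⁵ × sin 34° = 8.15×10⁻⁵ s⁻¹
Wind speed in SI: 52.5 knots = 27.0 m/s
Geostrophic balance rearranged: |∂P/∂n| = f ρ V_g
|∂P/∂n| = 8.15×10⁻⁵ × 1.08 × 27.0 = 2.38×10⁻³ Pa/m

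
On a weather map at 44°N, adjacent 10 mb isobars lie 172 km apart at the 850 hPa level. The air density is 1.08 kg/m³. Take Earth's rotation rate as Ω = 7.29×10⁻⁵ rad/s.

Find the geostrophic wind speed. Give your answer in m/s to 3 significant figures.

53.2 m/s

Coriolis parameter at 44°N:
f = 2Ω sin φ = 2 × 7.29×10⁻⁵ × sin 44° = 1.01×10⁻⁴ s⁻¹
Pressure gradient: |∂P/∂n| = 1000 Pa / 172000 m = 5.81×10⁻³ Pa/m
Geostrophic balance (pressure-gradient force = Coriolis force):
V_g = (1/(fρ)) |∂P/∂n| = 5.81×10⁻³ / (1.01×10⁻⁴ × 1.08) = 53.2 m/s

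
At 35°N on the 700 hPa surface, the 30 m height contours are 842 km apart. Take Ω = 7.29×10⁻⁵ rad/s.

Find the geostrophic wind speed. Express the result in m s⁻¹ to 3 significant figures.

Coriolis parameter at 35°N:
f = 2Ω sin φ = 2 × 7.29×10⁻⁵ × sin 35° = 8.36×10⁻⁵ s⁻¹
Height gradient: |∂Z/∂n| = 30 m / 842000 m = 3.56×10⁻⁵
On a pressure surface, geostrophic balance gives V_g = (g/f)|∂Z/∂n|:
V_g = 9.81 × 3.56×10⁻⁵ / 8.36×10⁻⁵ = 4.18 m/s

4.18 m s⁻¹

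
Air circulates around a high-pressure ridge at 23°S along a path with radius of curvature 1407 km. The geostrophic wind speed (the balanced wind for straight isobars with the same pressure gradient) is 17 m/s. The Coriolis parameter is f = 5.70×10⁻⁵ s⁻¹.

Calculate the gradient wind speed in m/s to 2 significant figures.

24 m/s

Around a high, pressure-gradient force acts outward with centrifugal, so Coriolis balances both:
fV = (1/ρ)|∂P/∂n| + V²/R  →  V² − fR·V + fR·V_g = 0
With fR = 5.70×10⁻⁵ × 1407×10³ m = 80.2 m/s:
V = [fR − √((fR)² − 4 fR V_g)]/2 = [80.2 − √(80.2² − 4×80.2×17)]/2 = 24.5 m/s
Supergeostrophic (V > V_g = 17 m/s), as expected around a high.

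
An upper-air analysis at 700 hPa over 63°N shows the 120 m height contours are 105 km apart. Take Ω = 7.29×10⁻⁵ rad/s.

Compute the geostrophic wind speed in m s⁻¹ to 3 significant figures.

Coriolis parameter at 63°N:
f = 2Ω sin φ = 2 × 7.29×10⁻⁵ × sin 63° = 1.30×10⁻⁴ s⁻¹
Height gradient: |∂Z/∂n| = 120 m / 105000 m = 1.14×10⁻³
On a pressure surface, geostrophic balance gives V_g = (g/f)|∂Z/∂n|:
V_g = 9.81 × 1.14×10⁻³ / 1.30×10⁻⁴ = 86.3 m/s

86.3 m s⁻¹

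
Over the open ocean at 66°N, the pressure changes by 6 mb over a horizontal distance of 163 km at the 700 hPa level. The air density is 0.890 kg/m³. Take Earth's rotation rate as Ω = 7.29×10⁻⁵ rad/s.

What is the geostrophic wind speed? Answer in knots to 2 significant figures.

Coriolis parameter at 66°N:
f = 2Ω sin φ = 2 × 7.29×10⁻⁵ × sin 66° = 1.33×10⁻⁴ s⁻¹
Pressure gradient: |∂P/∂n| = 600 Pa / 163000 m = 3.68×10⁻³ Pa/m
Geostrophic balance (pressure-gradient force = Coriolis force):
V_g = (1/(fρ)) |∂P/∂n| = 3.68×10⁻³ / (1.33×10⁻⁴ × 0.890) = 31.1 m/s
Converting: 31.1 m/s × 1.944 = 60 knots

60 knots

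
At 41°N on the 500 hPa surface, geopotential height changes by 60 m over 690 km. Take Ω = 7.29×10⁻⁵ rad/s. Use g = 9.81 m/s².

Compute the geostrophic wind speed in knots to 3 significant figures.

17.3 knots

Coriolis parameter at 41°N:
f = 2Ω sin φ = 2 × 7.29×10⁻⁵ × sin 41° = 9.57×10⁻⁵ s⁻¹
Height gradient: |∂Z/∂n| = 60 m / 690000 m = 8.70×10⁻⁵
On a pressure surface, geostrophic balance gives V_g = (g/f)|∂Z/∂n|:
V_g = 9.81 × 8.70×10⁻⁵ / 9.57×10⁻⁵ = 8.92 m/s
Converting: 8.92 m/s × 1.944 = 17.3 knots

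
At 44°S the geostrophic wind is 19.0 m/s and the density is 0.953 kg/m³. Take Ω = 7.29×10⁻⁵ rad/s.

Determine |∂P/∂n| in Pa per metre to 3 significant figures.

1.83×10⁻³ Pa/m

Coriolis parameter at 44°S:
f = 2Ω sin φ = 2 × 7.29×10⁻⁵ × sin 44° = 1.01×10⁻⁴ s⁻¹
Geostrophic balance rearranged: |∂P/∂n| = f ρ V_g
|∂P/∂n| = 1.01×10⁻⁴ × 0.953 × 19.0 = 1.83×10⁻³ Pa/m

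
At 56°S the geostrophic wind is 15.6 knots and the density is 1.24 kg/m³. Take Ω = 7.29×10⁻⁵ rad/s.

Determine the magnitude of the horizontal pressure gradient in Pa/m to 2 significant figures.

Coriolis parameter at 56°S:
f = 2Ω sin φ = 2 × 7.29×10⁻⁵ × sin 56° = 1.21×10⁻⁴ s⁻¹
Wind speed in SI: 15.6 knots = 8.03 m/s
Geostrophic balance rearranged: |∂P/∂n| = f ρ V_g
|∂P/∂n| = 1.21×10⁻⁴ × 1.24 × 8.03 = 1.20×10⁻³ Pa/m

1.2×10⁻³ Pa/m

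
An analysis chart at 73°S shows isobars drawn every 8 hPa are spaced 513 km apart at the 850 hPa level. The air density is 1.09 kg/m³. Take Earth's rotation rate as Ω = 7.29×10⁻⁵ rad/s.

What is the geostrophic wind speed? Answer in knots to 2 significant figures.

20 knots

Coriolis parameter at 73°S:
f = 2Ω sin φ = 2 × 7.29×10⁻⁵ × sin 73° = 1.39×10⁻⁴ s⁻¹
Pressure gradient: |∂P/∂n| = 800 Pa / 513000 m = 1.56×10⁻³ Pa/m
Geostrophic balance (pressure-gradient force = Coriolis force):
V_g = (1/(fρ)) |∂P/∂n| = 1.56×10⁻³ / (1.39×10⁻⁴ × 1.09) = 10.3 m/s
Converting: 10.3 m/s × 1.944 = 20 knots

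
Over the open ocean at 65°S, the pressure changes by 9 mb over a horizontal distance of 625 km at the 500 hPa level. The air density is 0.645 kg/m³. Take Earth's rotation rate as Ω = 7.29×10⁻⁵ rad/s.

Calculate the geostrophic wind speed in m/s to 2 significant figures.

Coriolis parameter at 65°S:
f = 2Ω sin φ = 2 × 7.29×10⁻⁵ × sin 65° = 1.32×10⁻⁴ s⁻¹
Pressure gradient: |∂P/∂n| = 900 Pa / 625000 m = 1.44×10⁻³ Pa/m
Geostrophic balance (pressure-gradient force = Coriolis force):
V_g = (1/(fρ)) |∂P/∂n| = 1.44×10⁻³ / (1.32×10⁻⁴ × 0.645) = 16.9 m/s

17 m/s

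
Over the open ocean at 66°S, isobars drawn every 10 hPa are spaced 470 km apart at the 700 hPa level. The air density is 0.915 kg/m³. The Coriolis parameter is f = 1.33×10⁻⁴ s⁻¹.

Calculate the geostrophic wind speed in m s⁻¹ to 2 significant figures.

Pressure gradient: |∂P/∂n| = 1000 Pa / 470000 m = 2.13×10⁻³ Pa/m
Geostrophic balance (pressure-gradient force = Coriolis force):
V_g = (1/(fρ)) |∂P/∂n| = 2.13×10⁻³ / (1.33×10⁻⁴ × 0.915) = 17.5 m/s

17 m s⁻¹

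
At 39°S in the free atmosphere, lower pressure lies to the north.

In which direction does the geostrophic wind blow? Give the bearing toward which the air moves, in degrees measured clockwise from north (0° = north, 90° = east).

270°

The pressure-gradient force points toward the north (bearing 000°).
Geostrophic balance: in the Southern Hemisphere the Coriolis force deflects motion to the left, so the geostrophic wind blows 90° to the left of the pressure-gradient force (low pressure on the right).
Rotating 000° by 90° counterclockwise gives 270° — the wind blows toward the west.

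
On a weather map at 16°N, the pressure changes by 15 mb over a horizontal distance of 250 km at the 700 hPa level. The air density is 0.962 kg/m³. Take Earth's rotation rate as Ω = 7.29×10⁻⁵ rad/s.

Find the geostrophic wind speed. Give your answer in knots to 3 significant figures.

Coriolis parameter at 16°N:
f = 2Ω sin φ = 2 × 7.29×10⁻⁵ × sin 16° = 4.02×10⁻⁵ s⁻¹
Pressure gradient: |∂P/∂n| = 1500 Pa / 250000 m = 6.00×10⁻³ Pa/m
Geostrophic balance (pressure-gradient force = Coriolis force):
V_g = (1/(fρ)) |∂P/∂n| = 6.00×10⁻³ / (4.02×10⁻⁵ × 0.962) = 155 m/s
Converting: 155 m/s × 1.944 = 302 knots

302 knots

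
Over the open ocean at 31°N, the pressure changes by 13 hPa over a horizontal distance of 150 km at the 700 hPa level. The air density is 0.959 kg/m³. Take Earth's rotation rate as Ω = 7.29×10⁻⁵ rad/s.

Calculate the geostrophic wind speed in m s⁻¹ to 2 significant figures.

Coriolis parameter at 31°N:
f = 2Ω sin φ = 2 × 7.29×10⁻⁵ × sin 31° = 7.51×10⁻⁵ s⁻¹
Pressure gradient: |∂P/∂n| = 1300 Pa / 150000 m = 8.67×10⁻³ Pa/m
Geostrophic balance (pressure-gradient force = Coriolis force):
V_g = (1/(fρ)) |∂P/∂n| = 8.67×10⁻³ / (7.51×10⁻⁵ × 0.959) = 120 m/s

120 m s⁻¹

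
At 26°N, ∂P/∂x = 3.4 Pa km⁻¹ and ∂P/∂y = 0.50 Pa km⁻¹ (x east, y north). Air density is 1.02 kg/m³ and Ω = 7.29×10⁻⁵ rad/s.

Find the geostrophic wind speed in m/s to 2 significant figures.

Coriolis parameter at 26°N:
f = 2Ω sin φ = 2 × 7.29×10⁻⁵ × sin 26° = 6.39×10⁻⁵ s⁻¹
Component geostrophic relations (x east, y north):
u_g = −(1/(fρ)) ∂P/∂y,  v_g = (1/(fρ)) ∂P/∂x
u_g = −(0.50×10⁻³)/(6.39×10⁻⁵ × 1.02) = −7.67 m/s;  v_g = (3.4×10⁻³)/(6.39×10⁻⁵ × 1.02) = 52.2 m/s
|V_g| = √(u_g² + v_g²) = 52.7 m/s

53 m/s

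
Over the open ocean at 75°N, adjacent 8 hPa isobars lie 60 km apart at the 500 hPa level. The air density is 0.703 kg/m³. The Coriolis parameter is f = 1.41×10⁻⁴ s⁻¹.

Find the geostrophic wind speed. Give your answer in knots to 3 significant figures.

261 knots

Pressure gradient: |∂P/∂n| = 800 Pa / 60000 m = 1.33×10⁻² Pa/m
Geostrophic balance (pressure-gradient force = Coriolis force):
V_g = (1/(fρ)) |∂P/∂n| = 1.33×10⁻² / (1.41×10⁻⁴ × 0.703) = 135 m/s
Converting: 135 m/s × 1.944 = 261 knots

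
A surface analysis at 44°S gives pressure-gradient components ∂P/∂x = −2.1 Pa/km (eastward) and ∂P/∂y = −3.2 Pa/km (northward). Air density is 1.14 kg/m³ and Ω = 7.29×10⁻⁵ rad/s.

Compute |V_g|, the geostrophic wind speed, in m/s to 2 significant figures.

Coriolis parameter at 44°S:
f = 2Ω sin φ = 2 × 7.29×10⁻⁵ × sin 44° = 1.01×10⁻⁴ s⁻¹
In the Southern Hemisphere f is negative: f = −1.01×10⁻⁴ s⁻¹.
Component geostrophic relations (x east, y north):
u_g = −(1/(fρ)) ∂P/∂y,  v_g = (1/(fρ)) ∂P/∂x
u_g = −(−3.2×10⁻³)/(−1.01×10⁻⁴ × 1.14) = −27.7 m/s;  v_g = (−2.1×10⁻³)/(−1.01×10⁻⁴ × 1.14) = 18.2 m/s
|V_g| = √(u_g² + v_g²) = 33.2 m/s

33 m/s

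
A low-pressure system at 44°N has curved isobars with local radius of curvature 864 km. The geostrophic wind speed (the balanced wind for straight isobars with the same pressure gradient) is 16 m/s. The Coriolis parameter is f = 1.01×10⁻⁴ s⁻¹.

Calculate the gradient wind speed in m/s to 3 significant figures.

13.8 m/s

Around a low, centrifugal force acts outward with Coriolis, so pressure-gradient force balances both:
(1/ρ)|∂P/∂n| = fV + V²/R  →  V² + fR·V − fR·V_g = 0
With fR = 1.01×10⁻⁴ × 864×10³ m = 87.3 m/s:
V = [−fR + √((fR)² + 4 fR V_g)]/2 = [−87.3 + √(87.3² + 4×87.3×16)]/2 = 13.8 m/s
Subgeostrophic (V < V_g = 16 m/s), as expected around a low.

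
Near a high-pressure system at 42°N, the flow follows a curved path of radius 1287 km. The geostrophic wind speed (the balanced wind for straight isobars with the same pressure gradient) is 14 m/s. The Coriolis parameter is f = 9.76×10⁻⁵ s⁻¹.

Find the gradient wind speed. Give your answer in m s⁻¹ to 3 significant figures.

16.1 m s⁻¹

Around a high, pressure-gradient force acts outward with centrifugal, so Coriolis balances both:
fV = (1/ρ)|∂P/∂n| + V²/R  →  V² − fR·V + fR·V_g = 0
With fR = 9.76×10⁻⁵ × 1287×10³ m = 126 m/s:
V = [fR − √((fR)² − 4 fR V_g)]/2 = [126 − √(126² − 4×126×14)]/2 = 16.1 m/s
Supergeostrophic (V > V_g = 14 m/s), as expected around a high.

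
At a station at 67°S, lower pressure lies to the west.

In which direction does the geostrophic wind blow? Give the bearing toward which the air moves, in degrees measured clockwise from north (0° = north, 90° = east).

180°

The pressure-gradient force points toward the west (bearing 270°).
Geostrophic balance: in the Southern Hemisphere the Coriolis force deflects motion to the left, so the geostrophic wind blows 90° to the left of the pressure-gradient force (low pressure on the right).
Rotating 270° by 90° counterclockwise gives 180° — the wind blows toward the south.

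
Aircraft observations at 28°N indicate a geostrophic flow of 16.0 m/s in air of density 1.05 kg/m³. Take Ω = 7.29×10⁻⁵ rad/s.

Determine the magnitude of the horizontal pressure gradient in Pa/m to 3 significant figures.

1.15×10⁻³ Pa/m

Coriolis parameter at 28°N:
f = 2Ω sin φ = 2 × 7.29×10⁻⁵ × sin 28° = 6.84×10⁻⁵ s⁻¹
Geostrophic balance rearranged: |∂P/∂n| = f ρ V_g
|∂P/∂n| = 6.84×10⁻⁵ × 1.05 × 16.0 = 1.15×10⁻³ Pa/m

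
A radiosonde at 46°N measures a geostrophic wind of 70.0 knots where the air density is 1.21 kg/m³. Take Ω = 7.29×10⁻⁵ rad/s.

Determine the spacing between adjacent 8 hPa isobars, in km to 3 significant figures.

175 km

Coriolis parameter at 46°N:
f = 2Ω sin φ = 2 × 7.29×10⁻⁵ × sin 46° = 1.05×10⁻⁴ s⁻¹
Wind speed in SI: 70.0 knots = 36.0 m/s
Geostrophic balance rearranged: |∂P/∂n| = f ρ V_g
|∂P/∂n| = 1.05×10⁻⁴ × 1.21 × 36.0 = 4.57×10⁻³ Pa/m
Isobar spacing: Δn = ΔP/|∂P/∂n| = 800 Pa / 4.57×10⁻³ Pa/m = 175056 m ≈ 175 km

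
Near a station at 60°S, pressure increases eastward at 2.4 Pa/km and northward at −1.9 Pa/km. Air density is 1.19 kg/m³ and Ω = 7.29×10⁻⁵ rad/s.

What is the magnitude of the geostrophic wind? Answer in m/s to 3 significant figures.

20.4 m/s

Coriolis parameter at 60°S:
f = 2Ω sin φ = 2 × 7.29×10⁻⁵ × sin 60° = 1.26×10⁻⁴ s⁻¹
In the Southern Hemisphere f is negative: f = −1.26×10⁻⁴ s⁻¹.
Component geostrophic relations (x east, y north):
u_g = −(1/(fρ)) ∂P/∂y,  v_g = (1/(fρ)) ∂P/∂x
u_g = −(−1.9×10⁻³)/(−1.26×10⁻⁴ × 1.19) = −12.6 m/s;  v_g = (2.4×10⁻³)/(−1.26×10⁻⁴ × 1.19) = −16.0 m/s
|V_g| = √(u_g² + v_g²) = 20.4 m/s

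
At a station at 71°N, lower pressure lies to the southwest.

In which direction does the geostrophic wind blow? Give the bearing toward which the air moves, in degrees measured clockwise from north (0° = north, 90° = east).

The pressure-gradient force points toward the southwest (bearing 225°).
Geostrophic balance: in the Northern Hemisphere the Coriolis force deflects motion to the right, so the geostrophic wind blows 90° to the right of the pressure-gradient force (low pressure on the left).
Rotating 225° by 90° clockwise gives 315° — the wind blows toward the northwest.

315°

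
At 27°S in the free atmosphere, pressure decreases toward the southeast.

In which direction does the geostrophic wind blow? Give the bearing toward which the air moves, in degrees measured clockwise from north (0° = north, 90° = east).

The pressure-gradient force points toward the southeast (bearing 135°).
Geostrophic balance: in the Southern Hemisphere the Coriolis force deflects motion to the left, so the geostrophic wind blows 90° to the left of the pressure-gradient force (low pressure on the right).
Rotating 135° by 90° counterclockwise gives 045° — the wind blows toward the northeast.

045°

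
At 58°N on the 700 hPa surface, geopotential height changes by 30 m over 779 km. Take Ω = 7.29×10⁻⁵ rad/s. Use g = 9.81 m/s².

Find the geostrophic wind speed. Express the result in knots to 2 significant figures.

5.9 knots

Coriolis parameter at 58°N:
f = 2Ω sin φ = 2 × 7.29×10⁻⁵ × sin 58° = 1.24×10⁻⁴ s⁻¹
Height gradient: |∂Z/∂n| = 30 m / 779000 m = 3.85×10⁻⁵
On a pressure surface, geostrophic balance gives V_g = (g/f)|∂Z/∂n|:
V_g = 9.81 × 3.85×10⁻⁵ / 1.24×10⁻⁴ = 3.06 m/s
Converting: 3.06 m/s × 1.944 = 5.9 knots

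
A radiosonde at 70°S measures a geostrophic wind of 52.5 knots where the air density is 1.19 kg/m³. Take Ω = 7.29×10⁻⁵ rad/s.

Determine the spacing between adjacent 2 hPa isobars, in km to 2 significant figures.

Coriolis parameter at 70°S:
f = 2Ω sin φ = 2 × 7.29×10⁻⁵ × sin 70° = 1.37×10⁻⁴ s⁻¹
Wind speed in SI: 52.5 knots = 27.0 m/s
Geostrophic balance rearranged: |∂P/∂n| = f ρ V_g
|∂P/∂n| = 1.37×10⁻⁴ × 1.19 × 27.0 = 4.40×10⁻³ Pa/m
Isobar spacing: Δn = ΔP/|∂P/∂n| = 200 Pa / 4.40×10⁻³ Pa/m = 45419 m ≈ 45 km

45 km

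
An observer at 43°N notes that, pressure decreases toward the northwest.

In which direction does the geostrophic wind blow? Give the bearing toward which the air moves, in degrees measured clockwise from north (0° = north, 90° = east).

The pressure-gradient force points toward the northwest (bearing 315°).
Geostrophic balance: in the Northern Hemisphere the Coriolis force deflects motion to the right, so the geostrophic wind blows 90° to the right of the pressure-gradient force (low pressure on the left).
Rotating 315° by 90° clockwise gives 045° — the wind blows toward the northeast.

045°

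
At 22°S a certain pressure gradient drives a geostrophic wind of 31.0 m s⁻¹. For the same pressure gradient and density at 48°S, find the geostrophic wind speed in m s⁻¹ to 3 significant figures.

15.6 m s⁻¹

With the same pressure gradient and density, V_g ∝ 1/f ∝ 1/sin φ.
V₂ = V₁ · sin φ₁ / sin φ₂ = 31.0 × sin 22° / sin 48°
V₂ = 31.0 × 0.3746/0.7431 = 15.6 m s⁻¹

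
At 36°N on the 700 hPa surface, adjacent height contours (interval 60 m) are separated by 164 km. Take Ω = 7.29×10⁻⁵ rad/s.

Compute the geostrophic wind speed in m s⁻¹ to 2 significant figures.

42 m s⁻¹

Coriolis parameter at 36°N:
f = 2Ω sin φ = 2 × 7.29×10⁻⁵ × sin 36° = 8.57×10⁻⁵ s⁻¹
Height gradient: |∂Z/∂n| = 60 m / 164000 m = 3.66×10⁻⁴
On a pressure surface, geostrophic balance gives V_g = (g/f)|∂Z/∂n|:
V_g = 9.81 × 3.66×10⁻⁴ / 8.57×10⁻⁵ = 41.9 m/s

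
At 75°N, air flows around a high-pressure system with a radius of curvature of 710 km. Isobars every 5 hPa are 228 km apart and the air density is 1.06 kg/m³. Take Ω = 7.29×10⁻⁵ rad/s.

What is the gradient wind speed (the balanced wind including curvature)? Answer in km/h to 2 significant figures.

Coriolis parameter at 75°N:
f = 2Ω sin φ = 2 × 7.29×10⁻⁵ × sin 75° = 1.41×10⁻⁴ s⁻¹
Pressure gradient: |∂P/∂n| = 500 Pa / 228000 m = 2.19×10⁻³ Pa/m
Geostrophic speed: V_g = |∂P/∂n|/(fρ) = 2.19×10⁻³/(1.41×10⁻⁴ × 1.06) = 14.7 m/s
Around a high, pressure-gradient force acts outward with centrifugal, so Coriolis balances both:
fV = (1/ρ)|∂P/∂n| + V²/R  →  V² − fR·V + fR·V_g = 0
With fR = 1.41×10⁻⁴ × 710×10³ m = 100.0 m/s:
V = [fR − √((fR)² − 4 fR V_g)]/2 = [100.0 − √(100.0² − 4×100.0×14.7)]/2 = 17.9 m/s
Supergeostrophic (V > V_g = 14.7 m/s), as expected around a high.
Converting: 17.9 m/s × 3.6 = 64 km/h

64 km/h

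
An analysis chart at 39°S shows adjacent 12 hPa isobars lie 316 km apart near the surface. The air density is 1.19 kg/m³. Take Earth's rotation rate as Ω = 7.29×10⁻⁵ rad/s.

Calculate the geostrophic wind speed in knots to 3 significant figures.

67.6 knots

Coriolis parameter at 39°S:
f = 2Ω sin φ = 2 × 7.29×10⁻⁵ × sin 39° = 9.18×10⁻⁵ s⁻¹
Pressure gradient: |∂P/∂n| = 1200 Pa / 316000 m = 3.80×10⁻³ Pa/m
Geostrophic balance (pressure-gradient force = Coriolis force):
V_g = (1/(fρ)) |∂P/∂n| = 3.80×10⁻³ / (9.18×10⁻⁵ × 1.19) = 34.8 m/s
Converting: 34.8 m/s × 1.944 = 67.6 knots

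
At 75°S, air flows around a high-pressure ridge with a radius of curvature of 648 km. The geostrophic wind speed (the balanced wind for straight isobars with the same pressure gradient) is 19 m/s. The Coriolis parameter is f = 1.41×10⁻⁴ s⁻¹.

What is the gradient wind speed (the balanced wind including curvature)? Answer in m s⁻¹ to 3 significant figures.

26.9 m s⁻¹

Around a high, pressure-gradient force acts outward with centrifugal, so Coriolis balances both:
fV = (1/ρ)|∂P/∂n| + V²/R  →  V² − fR·V + fR·V_g = 0
With fR = 1.41×10⁻⁴ × 648×10³ m = 91.4 m/s:
V = [fR − √((fR)² − 4 fR V_g)]/2 = [91.4 − √(91.4² − 4×91.4×19)]/2 = 26.9 m/s
Supergeostrophic (V > V_g = 19 m/s), as expected around a high.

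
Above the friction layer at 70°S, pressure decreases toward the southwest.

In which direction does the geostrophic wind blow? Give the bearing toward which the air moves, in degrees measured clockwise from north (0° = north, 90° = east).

135°

The pressure-gradient force points toward the southwest (bearing 225°).
Geostrophic balance: in the Southern Hemisphere the Coriolis force deflects motion to the left, so the geostrophic wind blows 90° to the left of the pressure-gradient force (low pressure on the right).
Rotating 225° by 90° counterclockwise gives 135° — the wind blows toward the southeast.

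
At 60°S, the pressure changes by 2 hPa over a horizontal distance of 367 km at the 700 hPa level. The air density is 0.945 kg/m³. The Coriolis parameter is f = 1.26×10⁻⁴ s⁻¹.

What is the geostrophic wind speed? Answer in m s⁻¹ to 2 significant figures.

Pressure gradient: |∂P/∂n| = 200 Pa / 367000 m = 5.45×10⁻⁴ Pa/m
Geostrophic balance (pressure-gradient force = Coriolis force):
V_g = (1/(fρ)) |∂P/∂n| = 5.45×10⁻⁴ / (1.26×10⁻⁴ × 0.945) = 4.58 m/s

4.6 m s⁻¹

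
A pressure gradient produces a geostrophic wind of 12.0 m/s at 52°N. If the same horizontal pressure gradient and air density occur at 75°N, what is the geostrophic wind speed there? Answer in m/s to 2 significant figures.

With the same pressure gradient and density, V_g ∝ 1/f ∝ 1/sin φ.
V₂ = V₁ · sin φ₁ / sin φ₂ = 12.0 × sin 52° / sin 75°
V₂ = 12.0 × 0.7880/0.9659 = 9.8 m/s

9.8 m/s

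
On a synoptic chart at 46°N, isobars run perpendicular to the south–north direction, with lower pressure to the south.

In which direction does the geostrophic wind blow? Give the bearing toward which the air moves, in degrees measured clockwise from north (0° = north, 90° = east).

270°

The pressure-gradient force points toward the south (bearing 180°).
Geostrophic balance: in the Northern Hemisphere the Coriolis force deflects motion to the right, so the geostrophic wind blows 90° to the right of the pressure-gradient force (low pressure on the left).
Rotating 180° by 90° clockwise gives 270° — the wind blows toward the west.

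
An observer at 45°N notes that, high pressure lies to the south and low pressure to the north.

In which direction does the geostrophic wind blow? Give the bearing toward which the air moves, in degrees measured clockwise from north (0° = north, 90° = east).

The pressure-gradient force points toward the north (bearing 000°).
Geostrophic balance: in the Northern Hemisphere the Coriolis force deflects motion to the right, so the geostrophic wind blows 90° to the right of the pressure-gradient force (low pressure on the left).
Rotating 000° by 90° clockwise gives 090° — the wind blows toward the east.

090°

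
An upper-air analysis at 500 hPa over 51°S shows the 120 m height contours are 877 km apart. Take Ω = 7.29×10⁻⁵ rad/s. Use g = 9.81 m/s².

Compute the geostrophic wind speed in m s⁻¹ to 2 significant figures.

Coriolis parameter at 51°S:
f = 2Ω sin φ = 2 × 7.29×10⁻⁵ × sin 51° = 1.13×10⁻⁴ s⁻¹
Height gradient: |∂Z/∂n| = 120 m / 877000 m = 1.37×10⁻⁴
On a pressure surface, geostrophic balance gives V_g = (g/f)|∂Z/∂n|:
V_g = 9.81 × 1.37×10⁻⁴ / 1.13×10⁻⁴ = 11.8 m/s

12 m s⁻¹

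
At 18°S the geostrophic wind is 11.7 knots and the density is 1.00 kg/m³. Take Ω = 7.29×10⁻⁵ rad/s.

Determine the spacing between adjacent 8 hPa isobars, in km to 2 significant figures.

3000 km

Coriolis parameter at 18°S:
f = 2Ω sin φ = 2 × 7.29×10⁻⁵ × sin 18° = 4.51×10⁻⁵ s⁻¹
Wind speed in SI: 11.7 knots = 6.02 m/s
Geostrophic balance rearranged: |∂P/∂n| = f ρ V_g
|∂P/∂n| = 4.51×10⁻⁵ × 1.00 × 6.02 = 2.71×10⁻⁴ Pa/m
Isobar spacing: Δn = ΔP/|∂P/∂n| = 800 Pa / 2.71×10⁻⁴ Pa/m = 2950028 m ≈ 3000 km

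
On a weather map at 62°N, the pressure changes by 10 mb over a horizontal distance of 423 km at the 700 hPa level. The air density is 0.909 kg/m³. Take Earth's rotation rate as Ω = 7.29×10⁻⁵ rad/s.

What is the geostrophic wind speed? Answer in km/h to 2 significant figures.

Coriolis parameter at 62°N:
f = 2Ω sin φ = 2 × 7.29×10⁻⁵ × sin 62° = 1.29×10⁻⁴ s⁻¹
Pressure gradient: |∂P/∂n| = 1000 Pa / 423000 m = 2.36×10⁻³ Pa/m
Geostrophic balance (pressure-gradient force = Coriolis force):
V_g = (1/(fρ)) |∂P/∂n| = 2.36×10⁻³ / (1.29×10⁻⁴ × 0.909) = 20.2 m/s
Converting: 20.2 m/s × 3.6 = 73 km/h

73 km/h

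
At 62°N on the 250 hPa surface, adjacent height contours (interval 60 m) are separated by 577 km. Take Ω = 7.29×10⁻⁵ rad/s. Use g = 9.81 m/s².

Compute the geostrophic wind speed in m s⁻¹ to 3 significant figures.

Coriolis parameter at 62°N:
f = 2Ω sin φ = 2 × 7.29×10⁻⁵ × sin 62° = 1.29×10⁻⁴ s⁻¹
Height gradient: |∂Z/∂n| = 60 m / 577000 m = 1.04×10⁻⁴
On a pressure surface, geostrophic balance gives V_g = (g/f)|∂Z/∂n|:
V_g = 9.81 × 1.04×10⁻⁴ / 1.29×10⁻⁴ = 7.92 m/s

7.92 m s⁻¹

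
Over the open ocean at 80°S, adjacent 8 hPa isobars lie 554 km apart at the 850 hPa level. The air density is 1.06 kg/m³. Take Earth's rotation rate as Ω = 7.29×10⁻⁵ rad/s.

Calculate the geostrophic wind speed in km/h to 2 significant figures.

Coriolis parameter at 80°S:
f = 2Ω sin φ = 2 × 7.29×10⁻⁵ × sin 80° = 1.44×10⁻⁴ s⁻¹
Pressure gradient: |∂P/∂n| = 800 Pa / 554000 m = 1.44×10⁻³ Pa/m
Geostrophic balance (pressure-gradient force = Coriolis force):
V_g = (1/(fρ)) |∂P/∂n| = 1.44×10⁻³ / (1.44×10⁻⁴ × 1.06) = 9.49 m/s
Converting: 9.49 m/s × 3.6 = 34 km/h

34 km/h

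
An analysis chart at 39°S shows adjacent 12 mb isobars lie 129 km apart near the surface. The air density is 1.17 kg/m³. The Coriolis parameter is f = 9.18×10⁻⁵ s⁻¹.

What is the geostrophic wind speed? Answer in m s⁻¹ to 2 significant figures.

87 m s⁻¹

Pressure gradient: |∂P/∂n| = 1200 Pa / 129000 m = 9.30×10⁻³ Pa/m
Geostrophic balance (pressure-gradient force = Coriolis force):
V_g = (1/(fρ)) |∂P/∂n| = 9.30×10⁻³ / (9.18×10⁻⁵ × 1.17) = 86.6 m/s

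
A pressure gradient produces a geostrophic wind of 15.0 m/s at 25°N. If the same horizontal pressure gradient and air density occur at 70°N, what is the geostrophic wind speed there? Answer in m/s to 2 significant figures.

With the same pressure gradient and density, V_g ∝ 1/f ∝ 1/sin φ.
V₂ = V₁ · sin φ₁ / sin φ₂ = 15.0 × sin 25° / sin 70°
V₂ = 15.0 × 0.4226/0.9397 = 6.7 m/s

6.7 m/s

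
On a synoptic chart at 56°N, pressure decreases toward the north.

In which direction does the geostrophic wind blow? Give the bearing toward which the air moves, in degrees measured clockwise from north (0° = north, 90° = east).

The pressure-gradient force points toward the north (bearing 000°).
Geostrophic balance: in the Northern Hemisphere the Coriolis force deflects motion to the right, so the geostrophic wind blows 90° to the right of the pressure-gradient force (low pressure on the left).
Rotating 000° by 90° clockwise gives 090° — the wind blows toward the east.

090°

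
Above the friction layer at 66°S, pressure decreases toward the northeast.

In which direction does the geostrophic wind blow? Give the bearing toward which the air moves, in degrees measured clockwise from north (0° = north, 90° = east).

The pressure-gradient force points toward the northeast (bearing 045°).
Geostrophic balance: in the Southern Hemisphere the Coriolis force deflects motion to the left, so the geostrophic wind blows 90° to the left of the pressure-gradient force (low pressure on the right).
Rotating 045° by 90° counterclockwise gives 315° — the wind blows toward the northwest.

315°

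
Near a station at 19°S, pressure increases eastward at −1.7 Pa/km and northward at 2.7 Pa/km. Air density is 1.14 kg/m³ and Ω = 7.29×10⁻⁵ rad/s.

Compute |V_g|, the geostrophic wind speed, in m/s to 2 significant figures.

59 m/s

Coriolis parameter at 19°S:
f = 2Ω sin φ = 2 × 7.29×10⁻⁵ × sin 19° = 4.75×10⁻⁵ s⁻¹
In the Southern Hemisphere f is negative: f = −4.75×10⁻⁵ s⁻¹.
Component geostrophic relations (x east, y north):
u_g = −(1/(fρ)) ∂P/∂y,  v_g = (1/(fρ)) ∂P/∂x
u_g = −(2.7×10⁻³)/(−4.75×10⁻⁵ × 1.14) = 49.9 m/s;  v_g = (−1.7×10⁻³)/(−4.75×10⁻⁵ × 1.14) = 31.4 m/s
|V_g| = √(u_g² + v_g²) = 59.0 m/s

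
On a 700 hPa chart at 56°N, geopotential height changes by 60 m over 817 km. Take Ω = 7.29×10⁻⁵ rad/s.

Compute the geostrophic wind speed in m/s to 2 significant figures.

Coriolis parameter at 56°N:
f = 2Ω sin φ = 2 × 7.29×10⁻⁵ × sin 56° = 1.21×10⁻⁴ s⁻¹
Height gradient: |∂Z/∂n| = 60 m / 817000 m = 7.34×10⁻⁵
On a pressure surface, geostrophic balance gives V_g = (g/f)|∂Z/∂n|:
V_g = 9.81 × 7.34×10⁻⁵ / 1.21×10⁻⁴ = 5.96 m/s

6.0 m/s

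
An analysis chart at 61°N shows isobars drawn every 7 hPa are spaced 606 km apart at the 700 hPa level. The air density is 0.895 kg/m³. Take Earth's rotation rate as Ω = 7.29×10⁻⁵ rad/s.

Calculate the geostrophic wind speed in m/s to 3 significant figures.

10.1 m/s

Coriolis parameter at 61°N:
f = 2Ω sin φ = 2 × 7.29×10⁻⁵ × sin 61° = 1.28×10⁻⁴ s⁻¹
Pressure gradient: |∂P/∂n| = 700 Pa / 606000 m = 1.16×10⁻³ Pa/m
Geostrophic balance (pressure-gradient force = Coriolis force):
V_g = (1/(fρ)) |∂P/∂n| = 1.16×10⁻³ / (1.28×10⁻⁴ × 0.895) = 10.1 m/s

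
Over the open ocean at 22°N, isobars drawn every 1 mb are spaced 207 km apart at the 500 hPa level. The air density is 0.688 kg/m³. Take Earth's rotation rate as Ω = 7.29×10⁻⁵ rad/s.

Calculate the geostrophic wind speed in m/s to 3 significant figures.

Coriolis parameter at 22°N:
f = 2Ω sin φ = 2 × 7.29×10⁻⁵ × sin 22° = 5.46×10⁻⁵ s⁻¹
Pressure gradient: |∂P/∂n| = 100 Pa / 207000 m = 4.83×10⁻⁴ Pa/m
Geostrophic balance (pressure-gradient force = Coriolis force):
V_g = (1/(fρ)) |∂P/∂n| = 4.83×10⁻⁴ / (5.46×10⁻⁵ × 0.688) = 12.9 m/s

12.9 m/s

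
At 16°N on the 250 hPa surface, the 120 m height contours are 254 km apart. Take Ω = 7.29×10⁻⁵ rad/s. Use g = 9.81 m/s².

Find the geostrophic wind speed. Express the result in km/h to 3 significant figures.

Coriolis parameter at 16°N:
f = 2Ω sin φ = 2 × 7.29×10⁻⁵ × sin 16° = 4.02×10⁻⁵ s⁻¹
Height gradient: |∂Z/∂n| = 120 m / 254000 m = 4.72×10⁻⁴
On a pressure surface, geostrophic balance gives V_g = (g/f)|∂Z/∂n|:
V_g = 9.81 × 4.72×10⁻⁴ / 4.02×10⁻⁵ = 115 m/s
Converting: 115 m/s × 3.6 = 415 km/h

415 km/h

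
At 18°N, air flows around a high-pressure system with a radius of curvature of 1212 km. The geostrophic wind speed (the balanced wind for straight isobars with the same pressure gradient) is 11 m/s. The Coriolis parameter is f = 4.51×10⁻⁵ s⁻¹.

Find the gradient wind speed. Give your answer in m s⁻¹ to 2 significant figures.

15 m s⁻¹

Around a high, pressure-gradient force acts outward with centrifugal, so Coriolis balances both:
fV = (1/ρ)|∂P/∂n| + V²/R  →  V² − fR·V + fR·V_g = 0
With fR = 4.51×10⁻⁵ × 1212×10³ m = 54.7 m/s:
V = [fR − √((fR)² − 4 fR V_g)]/2 = [54.7 − √(54.7² − 4×54.7×11)]/2 = 15.3 m/s
Supergeostrophic (V > V_g = 11 m/s), as expected around a high.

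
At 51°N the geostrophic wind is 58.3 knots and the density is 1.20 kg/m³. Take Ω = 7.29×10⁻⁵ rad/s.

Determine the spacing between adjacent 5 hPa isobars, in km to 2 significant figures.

120 km

Coriolis parameter at 51°N:
f = 2Ω sin φ = 2 × 7.29×10⁻⁵ × sin 51° = 1.13×10⁻⁴ s⁻¹
Wind speed in SI: 58.3 knots = 30.0 m/s
Geostrophic balance rearranged: |∂P/∂n| = f ρ V_g
|∂P/∂n| = 1.13×10⁻⁴ × 1.20 × 30.0 = 4.08×10⁻³ Pa/m
Isobar spacing: Δn = ΔP/|∂P/∂n| = 500 Pa / 4.08×10⁻³ Pa/m = 122609 m ≈ 120 km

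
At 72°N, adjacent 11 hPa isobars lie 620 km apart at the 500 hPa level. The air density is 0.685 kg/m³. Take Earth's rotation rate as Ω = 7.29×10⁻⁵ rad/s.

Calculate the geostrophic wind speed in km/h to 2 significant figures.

Coriolis parameter at 72°N:
f = 2Ω sin φ = 2 × 7.29×10⁻⁵ × sin 72° = 1.39×10⁻⁴ s⁻¹
Pressure gradient: |∂P/∂n| = 1100 Pa / 620000 m = 1.77×10⁻³ Pa/m
Geostrophic balance (pressure-gradient force = Coriolis force):
V_g = (1/(fρ)) |∂P/∂n| = 1.77×10⁻³ / (1.39×10⁻⁴ × 0.685) = 18.7 m/s
Converting: 18.7 m/s × 3.6 = 67 km/h

67 km/h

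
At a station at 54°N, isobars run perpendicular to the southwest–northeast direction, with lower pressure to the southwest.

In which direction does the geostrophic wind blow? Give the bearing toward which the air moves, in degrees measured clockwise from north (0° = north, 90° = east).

The pressure-gradient force points toward the southwest (bearing 225°).
Geostrophic balance: in the Northern Hemisphere the Coriolis force deflects motion to the right, so the geostrophic wind blows 90° to the right of the pressure-gradient force (low pressure on the left).
Rotating 225° by 90° clockwise gives 315° — the wind blows toward the northwest.

315°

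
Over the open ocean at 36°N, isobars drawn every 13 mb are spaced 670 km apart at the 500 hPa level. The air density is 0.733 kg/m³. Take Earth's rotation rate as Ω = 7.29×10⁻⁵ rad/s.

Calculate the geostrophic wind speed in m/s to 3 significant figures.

30.9 m/s

Coriolis parameter at 36°N:
f = 2Ω sin φ = 2 × 7.29×10⁻⁵ × sin 36° = 8.57×10⁻⁵ s⁻¹
Pressure gradient: |∂P/∂n| = 1300 Pa / 670000 m = 1.94×10⁻³ Pa/m
Geostrophic balance (pressure-gradient force = Coriolis force):
V_g = (1/(fρ)) |∂P/∂n| = 1.94×10⁻³ / (8.57×10⁻⁵ × 0.733) = 30.9 m/s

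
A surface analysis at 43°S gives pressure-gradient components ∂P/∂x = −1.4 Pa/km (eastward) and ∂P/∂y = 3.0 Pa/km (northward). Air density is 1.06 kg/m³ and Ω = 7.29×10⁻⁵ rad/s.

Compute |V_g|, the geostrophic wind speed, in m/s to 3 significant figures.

31.4 m/s

Coriolis parameter at 43°S:
f = 2Ω sin φ = 2 × 7.29×10⁻⁵ × sin 43° = 9.94×10⁻⁵ s⁻¹
In the Southern Hemisphere f is negative: f = −9.94×10⁻⁵ s⁻¹.
Component geostrophic relations (x east, y north):
u_g = −(1/(fρ)) ∂P/∂y,  v_g = (1/(fρ)) ∂P/∂x
u_g = −(3.0×10⁻³)/(−9.94×10⁻⁵ × 1.06) = 28.5 m/s;  v_g = (−1.4×10⁻³)/(−9.94×10⁻⁵ × 1.06) = 13.3 m/s
|V_g| = √(u_g² + v_g²) = 31.4 m/s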